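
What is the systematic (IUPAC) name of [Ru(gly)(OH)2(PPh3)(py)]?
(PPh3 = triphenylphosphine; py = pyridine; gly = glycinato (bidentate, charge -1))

(glycinato)dihydroxo(pyridine)(triphenylphosphine)ruthenium(III)

There is no counter-ion, so the complex is neutral overall.
Ligand charges: 1×triphenylphosphine (neutral), 2×hydroxo (-1 each), 1×pyridine (neutral), 1×glycinato (-1 each); total -3. So Ru + (-3) = 0, giving Ru = +3.
Ligands are named alphabetically: glycinato before hydroxo before pyridine before triphenylphosphine.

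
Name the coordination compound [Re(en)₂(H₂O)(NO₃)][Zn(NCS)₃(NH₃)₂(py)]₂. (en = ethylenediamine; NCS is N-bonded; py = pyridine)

Zinc is always +2 in its complexes; the anion's ligand charges sum to -3, so the complex anion is 1−.
With 2 anions per cation, the cation must be 2×1 = 2+.
Cation: ligand charges sum to -1; for the ion to be 2+, Re = +3.

aquabis(ethylenediamine)nitratorhenium(III) diamminetriisothiocyanato(pyridine)zincate(II)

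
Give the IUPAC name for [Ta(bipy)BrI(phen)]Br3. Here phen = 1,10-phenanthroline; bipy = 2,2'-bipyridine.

(2,2'-bipyridine)bromoiodo(1,10-phenanthroline)tantalum(V) bromide

The 3 bromide counter-ions carry a total charge of -3, so each complex ion is 3+.
Ligand charges: 1×1,10-phenanthroline (neutral), 1×2,2'-bipyridine (neutral), 1×bromo (-1 each), 1×iodo (-1 each); total -2. So Ta + (-2) = 3+, giving Ta = +5.
Ligands are named alphabetically: bipyridine before bromo before iodo before phenanthroline.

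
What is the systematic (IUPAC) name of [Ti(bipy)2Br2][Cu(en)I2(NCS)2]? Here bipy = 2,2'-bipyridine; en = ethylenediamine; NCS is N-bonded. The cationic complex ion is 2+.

bis(2,2'-bipyridine)dibromotitanium(IV) (ethylenediamine)diiododiisothiocyanatocuprate(II)

Both ions are complex: the cation is named first with the plain metal name, the anion second with the -ate form; each ion's ligands are alphabetised independently.
The complex cation is given as 2+; its ligand charges sum to -2, so Ti = +4.
A 1:1 salt means the anion carries the equal and opposite charge, 2−.
Anion: ligand charges sum to -4; for the ion to be 2−, Cu = +2.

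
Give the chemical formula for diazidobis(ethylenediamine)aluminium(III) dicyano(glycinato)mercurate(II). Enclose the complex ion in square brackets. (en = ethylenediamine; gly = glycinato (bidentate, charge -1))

[Al(en)2(N3)2][Hg(CN)2(gly)]

Cation [Al…]: ligand charges -2, Al(III) ⇒ ion charge 1+.
Anion [Hg…]: ligand charges -3, Hg(II) ⇒ ion charge 1−.
One 1+ cation balances one 1− anion.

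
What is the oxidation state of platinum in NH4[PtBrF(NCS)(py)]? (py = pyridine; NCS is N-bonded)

+2

1 ammonium outside the brackets (+1 each) → the complex ion is 1−.
Ligand charges: 1×F = -1; 1×Br = -1; 1×py neutral; 1×NCS = -1; sum -3.
Pt + (-3) = 1− ⇒ Pt is +2.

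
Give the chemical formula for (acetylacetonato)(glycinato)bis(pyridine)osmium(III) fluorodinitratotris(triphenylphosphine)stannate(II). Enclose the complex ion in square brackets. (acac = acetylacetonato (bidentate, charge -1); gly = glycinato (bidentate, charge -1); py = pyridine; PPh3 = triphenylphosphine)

[Os(acac)(gly)(py)2][SnF(NO3)2(PPh3)3]

Cation [Os…]: ligand charges -2, Os(III) ⇒ ion charge 1+.
Anion [Sn…]: ligand charges -3, Sn(II) ⇒ ion charge 1−.
One 1+ cation balances one 1− anion.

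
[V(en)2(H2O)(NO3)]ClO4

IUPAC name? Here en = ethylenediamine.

The 1 perchlorate counter-ion carries a total charge of -1, so each complex ion is 1+.
Ligand charges: 1×nitrato (-1 each), 1×aqua (neutral), 2×ethylenediamine (neutral); total -1. So V + (-1) = 1+, giving V = +2.
Ligands are named alphabetically: aqua before ethylenediamine before nitrato.

aquabis(ethylenediamine)nitratovanadium(II) perchlorate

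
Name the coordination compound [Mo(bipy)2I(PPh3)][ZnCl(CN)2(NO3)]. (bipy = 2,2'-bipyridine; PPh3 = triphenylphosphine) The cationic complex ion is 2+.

bis(2,2'-bipyridine)iodo(triphenylphosphine)molybdenum(III) chlorodicyanonitratozincate(II)

Both ions are complex: the cation is named first with the plain metal name, the anion second with the -ate form; each ion's ligands are alphabetised independently.
The complex cation is given as 2+; its ligand charges sum to -1, so Mo = +3.
A 1:1 salt means the anion carries the equal and opposite charge, 2−.
Anion: ligand charges sum to -4; for the ion to be 2−, Zn = +2.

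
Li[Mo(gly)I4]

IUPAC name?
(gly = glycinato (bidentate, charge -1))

lithium (glycinato)tetraiodomolybdate(IV)

The 1 lithium counter-ion carries a total charge of +1, so each complex ion is 1−.
Ligand charges: 4×iodo (-1 each), 1×glycinato (-1 each); total -5. So Mo + (-5) = 1−, giving Mo = +4.
The complex ion is anionic, so molybdenum takes the -ate form molybdate(IV).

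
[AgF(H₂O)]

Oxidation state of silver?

+1

No counter-ion: the bracketed complex is neutral.
Ligand charges: 1×H2O neutral; 1×F = -1; sum -1.
Ag + (-1) = 0 ⇒ Ag is +1.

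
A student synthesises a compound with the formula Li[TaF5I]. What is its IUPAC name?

The 1 lithium counter-ion carries a total charge of +1, so each complex ion is 1−.
Ligand charges: 1×iodo (-1 each), 5×fluoro (-1 each); total -6. So Ta + (-6) = 1−, giving Ta = +5.
Ligands are named alphabetically: fluoro before iodo.
The complex ion is anionic, so tantalum takes the -ate form tantalate(V).

lithium pentafluoroiodotantalate(V)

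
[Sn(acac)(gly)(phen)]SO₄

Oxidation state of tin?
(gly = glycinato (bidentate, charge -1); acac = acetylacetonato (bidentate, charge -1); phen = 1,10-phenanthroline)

+4

1 sulfate outside the brackets (-2 each) → the complex ion is 2+.
Ligand charges: 1×gly = -1; 1×acac = -1; 1×phen neutral; sum -2.
Sn + (-2) = 2+ ⇒ Sn is +4.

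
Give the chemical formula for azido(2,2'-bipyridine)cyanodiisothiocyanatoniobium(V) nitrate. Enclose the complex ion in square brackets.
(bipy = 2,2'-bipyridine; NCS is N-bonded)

Ligands: 1 cyano (CN, -1), 1 2,2'-bipyridine (bipy, neutral), 1 azido (N3, -1), 2 isothiocyanato (NCS, -1). Ligand charge sum = -4.
With Nb in oxidation state +5, the complex ion is [Nb...]^1+.
Charge balance with nitrate (-1) requires 1 complex ion per 1 nitrate.

[Nb(bipy)(CN)(N3)(NCS)2]NO3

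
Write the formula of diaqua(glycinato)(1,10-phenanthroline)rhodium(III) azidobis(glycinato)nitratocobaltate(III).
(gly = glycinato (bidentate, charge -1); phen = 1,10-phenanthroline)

Cation [Rh…]: ligand charges -1, Rh(III) ⇒ ion charge 2+.
Anion [Co…]: ligand charges -4, Co(III) ⇒ ion charge 1−.
One 2+ cation requires 2 of the 1− anion.

[Rh(gly)(H2O)2(phen)][Co(gly)2(N3)(NO3)]2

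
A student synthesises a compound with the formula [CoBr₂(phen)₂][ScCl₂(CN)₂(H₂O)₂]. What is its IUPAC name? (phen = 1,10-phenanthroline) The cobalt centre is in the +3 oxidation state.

dibromobis(1,10-phenanthroline)cobalt(III) diaquadichlorodicyanoscandate(III)

Co is given as +3; the cation's ligand charges sum to -2, so the complex cation is 1+.
A 1:1 salt means the anion carries the equal and opposite charge, 1−.
Anion: ligand charges sum to -4; for the ion to be 1−, Sc = +3.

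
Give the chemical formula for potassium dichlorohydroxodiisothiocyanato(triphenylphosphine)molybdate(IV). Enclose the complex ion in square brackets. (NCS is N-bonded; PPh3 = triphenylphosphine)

Ligands: 2 isothiocyanato (NCS, -1), 2 chloro (Cl, -1), 1 hydroxo (OH, -1), 1 triphenylphosphine (PPh3, neutral). Ligand charge sum = -5.
Charge balance with potassium (+1) requires 1 complex ion per 1 potassium.

K[MoCl2(NCS)2(OH)(PPh3)]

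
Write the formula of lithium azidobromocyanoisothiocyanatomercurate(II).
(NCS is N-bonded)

Ligands: 1 bromo (Br, -1), 1 isothiocyanato (NCS, -1), 1 azido (N3, -1), 1 cyano (CN, -1). Ligand charge sum = -4.
With Hg in oxidation state +2, the complex ion is [Hg...]^2−.
Charge balance with lithium (+1) requires 1 complex ion per 2 lithium.

Li2[HgBr(CN)(N3)(NCS)]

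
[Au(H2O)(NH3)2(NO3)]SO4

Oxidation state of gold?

1 sulfate outside the brackets (-2 each) → the complex ion is 2+.
Ligand charges: 1×H2O neutral; 1×NO3 = -1; 2×NH3 neutral; sum -1.
Au + (-1) = 2+ ⇒ Au is +3.

+3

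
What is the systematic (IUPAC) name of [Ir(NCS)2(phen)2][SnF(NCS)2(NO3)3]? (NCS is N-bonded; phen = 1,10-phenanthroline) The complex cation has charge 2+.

The complex cation is given as 2+; its ligand charges sum to -2, so Ir = +4.
A 1:1 salt means the anion carries the equal and opposite charge, 2−.
Anion: ligand charges sum to -6; for the ion to be 2−, Sn = +4.

diisothiocyanatobis(1,10-phenanthroline)iridium(IV) fluorodiisothiocyanatotrinitratostannate(IV)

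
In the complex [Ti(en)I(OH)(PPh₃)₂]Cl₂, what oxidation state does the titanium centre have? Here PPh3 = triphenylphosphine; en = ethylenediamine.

+4

2 chloride outside the brackets (-1 each) → the complex ion is 2+.
Ligand charges: 2×PPh3 neutral; 1×en neutral; 1×OH = -1; 1×I = -1; sum -2.
Ti + (-2) = 2+ ⇒ Ti is +4.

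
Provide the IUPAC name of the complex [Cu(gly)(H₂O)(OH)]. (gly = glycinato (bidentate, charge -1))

aqua(glycinato)hydroxocopper(II)

There is no counter-ion, so the complex is neutral overall.
Ligand charges: 1×glycinato (-1 each), 1×aqua (neutral), 1×hydroxo (-1 each); total -2. So Cu + (-2) = 0, giving Cu = +2.
Ligands are named alphabetically: aqua before glycinato before hydroxo.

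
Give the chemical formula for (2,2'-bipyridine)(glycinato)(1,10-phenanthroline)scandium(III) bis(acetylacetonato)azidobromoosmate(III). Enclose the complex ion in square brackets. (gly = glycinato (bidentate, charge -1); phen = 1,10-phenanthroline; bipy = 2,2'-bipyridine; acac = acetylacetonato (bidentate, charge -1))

Cation [Sc…]: ligand charges -1, Sc(III) ⇒ ion charge 2+.
Anion [Os…]: ligand charges -4, Os(III) ⇒ ion charge 1−.
One 2+ cation requires 2 of the 1− anion.

[Sc(bipy)(gly)(phen)][Os(acac)2Br(N3)]2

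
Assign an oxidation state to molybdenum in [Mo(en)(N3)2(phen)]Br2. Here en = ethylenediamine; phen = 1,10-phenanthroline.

2 bromide outside the brackets (-1 each) → the complex ion is 2+.
Ligand charges: 1×en neutral; 1×phen neutral; 2×N3 = -2; sum -2.
Mo + (-2) = 2+ ⇒ Mo is +4.

+4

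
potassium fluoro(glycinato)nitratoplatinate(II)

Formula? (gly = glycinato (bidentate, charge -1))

K[PtF(gly)(NO3)]

Ligands: 1 nitrato (NO3, -1), 1 glycinato (gly, -1), 1 fluoro (F, -1). Ligand charge sum = -3.
With Pt in oxidation state +2, the complex ion is [Pt...]^1−.
Charge balance with potassium (+1) requires 1 complex ion per 1 potassium.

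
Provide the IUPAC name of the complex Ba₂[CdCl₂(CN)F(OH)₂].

The 2 barium counter-ions carry a total charge of +4, so each complex ion is 4−.
Ligand charges: 2×chloro (-1 each), 2×hydroxo (-1 each), 1×fluoro (-1 each), 1×cyano (-1 each); total -6. So Cd + (-6) = 4−, giving Cd = +2.
The complex ion is anionic, so cadmium takes the -ate form cadmate(II).

barium dichlorocyanofluorodihydroxocadmate(II)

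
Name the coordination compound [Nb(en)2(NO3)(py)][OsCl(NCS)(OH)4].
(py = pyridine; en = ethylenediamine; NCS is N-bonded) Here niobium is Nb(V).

bis(ethylenediamine)nitrato(pyridine)niobium(V) chlorotetrahydroxoisothiocyanatoosmate(II)

Nb is given as +5; the cation's ligand charges sum to -1, so the complex cation is 4+.
A 1:1 salt means the anion carries the equal and opposite charge, 4−.
Anion: ligand charges sum to -6; for the ion to be 4−, Os = +2.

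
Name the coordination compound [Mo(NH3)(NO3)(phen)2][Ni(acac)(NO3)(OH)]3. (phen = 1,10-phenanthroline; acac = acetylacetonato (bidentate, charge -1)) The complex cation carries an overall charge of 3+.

amminenitratobis(1,10-phenanthroline)molybdenum(IV) (acetylacetonato)hydroxonitratonickelate(II)

The complex cation is given as 3+; its ligand charges sum to -1, so Mo = +4.
With 3 anions per cation, each anion must be 3/3 = 1−.
Anion: ligand charges sum to -3; for the ion to be 1−, Ni = +2.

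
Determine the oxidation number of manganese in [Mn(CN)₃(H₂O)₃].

No counter-ion: the bracketed complex is neutral.
Ligand charges: 3×CN = -3; 3×H2O neutral; sum -3.
Mn + (-3) = 0 ⇒ Mn is +3.

+3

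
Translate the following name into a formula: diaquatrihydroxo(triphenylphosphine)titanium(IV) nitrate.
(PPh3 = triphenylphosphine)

[Ti(H2O)2(OH)3(PPh3)]NO3

Ligands: 3 hydroxo (OH, -1), 1 triphenylphosphine (PPh3, neutral), 2 aqua (H2O, neutral). Ligand charge sum = -3.
With Ti in oxidation state +4, the complex ion is [Ti...]^1+.
Charge balance with nitrate (-1) requires 1 complex ion per 1 nitrate.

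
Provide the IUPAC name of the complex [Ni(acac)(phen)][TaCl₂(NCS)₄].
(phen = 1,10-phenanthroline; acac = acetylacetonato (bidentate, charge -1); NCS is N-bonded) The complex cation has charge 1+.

(acetylacetonato)(1,10-phenanthroline)nickel(II) dichlorotetraisothiocyanatotantalate(V)

Both ions are complex: the cation is named first with the plain metal name, the anion second with the -ate form; each ion's ligands are alphabetised independently.
The complex cation is given as 1+; its ligand charges sum to -1, so Ni = +2.
A 1:1 salt means the anion carries the equal and opposite charge, 1−.
Anion: ligand charges sum to -6; for the ion to be 1−, Ta = +5.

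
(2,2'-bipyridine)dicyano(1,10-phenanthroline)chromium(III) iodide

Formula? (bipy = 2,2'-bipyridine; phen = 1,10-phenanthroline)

[Cr(bipy)(CN)2(phen)]I

Ligands: 1 2,2'-bipyridine (bipy, neutral), 1 1,10-phenanthroline (phen, neutral), 2 cyano (CN, -1). Ligand charge sum = -2.
With Cr in oxidation state +3, the complex ion is [Cr...]^1+.
Charge balance with iodide (-1) requires 1 complex ion per 1 iodide.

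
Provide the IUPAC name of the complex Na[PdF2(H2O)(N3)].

The 1 sodium counter-ion carries a total charge of +1, so each complex ion is 1−.
Ligand charges: 1×aqua (neutral), 1×azido (-1 each), 2×fluoro (-1 each); total -3. So Pd + (-3) = 1−, giving Pd = +2.
Ligands are named alphabetically: aqua before azido before fluoro.
The complex ion is anionic, so palladium takes the -ate form palladate(II).

sodium aquaazidodifluoropalladate(II)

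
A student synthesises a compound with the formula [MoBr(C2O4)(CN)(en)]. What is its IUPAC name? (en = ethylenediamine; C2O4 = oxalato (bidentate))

bromocyano(ethylenediamine)oxalatomolybdenum(IV)

There is no counter-ion, so the complex is neutral overall.
Ligand charges: 1×ethylenediamine (neutral), 1×cyano (-1 each), 1×bromo (-1 each), 1×oxalato (-2 each); total -4. So Mo + (-4) = 0, giving Mo = +4.
Ligands are named alphabetically: bromo before cyano before ethylenediamine before oxalato.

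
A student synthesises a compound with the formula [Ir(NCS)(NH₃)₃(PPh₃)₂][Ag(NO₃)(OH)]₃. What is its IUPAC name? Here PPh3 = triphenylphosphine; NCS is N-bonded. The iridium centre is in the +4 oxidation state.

Both ions are complex: the cation is named first with the plain metal name, the anion second with the -ate form; each ion's ligands are alphabetised independently.
Ir is given as +4; the cation's ligand charges sum to -1, so the complex cation is 3+.
With 3 anions per cation, each anion must be 3/3 = 1−.
Anion: ligand charges sum to -2; for the ion to be 1−, Ag = +1.

triammineisothiocyanatobis(triphenylphosphine)iridium(IV) hydroxonitratoargentate(I)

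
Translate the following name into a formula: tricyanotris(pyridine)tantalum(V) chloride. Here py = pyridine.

[Ta(CN)3(py)3]Cl2

Ligands: 3 cyano (CN, -1), 3 pyridine (py, neutral). Ligand charge sum = -3.
Charge balance with chloride (-1) requires 1 complex ion per 2 chloride.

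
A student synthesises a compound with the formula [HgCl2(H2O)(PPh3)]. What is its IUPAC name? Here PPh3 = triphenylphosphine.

There is no counter-ion, so the complex is neutral overall.
Ligand charges: 1×aqua (neutral), 2×chloro (-1 each), 1×triphenylphosphine (neutral); total -2. So Hg + (-2) = 0, giving Hg = +2.
Ligands are named alphabetically: aqua before chloro before triphenylphosphine.

aquadichloro(triphenylphosphine)mercury(II)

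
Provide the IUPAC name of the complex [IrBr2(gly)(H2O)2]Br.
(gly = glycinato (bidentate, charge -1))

diaquadibromo(glycinato)iridium(IV) bromide

The 1 bromide counter-ion carries a total charge of -1, so each complex ion is 1+.
Ligand charges: 2×aqua (neutral), 1×glycinato (-1 each), 2×bromo (-1 each); total -3. So Ir + (-3) = 1+, giving Ir = +4.
Ligands are named alphabetically: aqua before bromo before glycinato.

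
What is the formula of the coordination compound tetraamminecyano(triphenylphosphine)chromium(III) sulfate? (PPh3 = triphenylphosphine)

[Cr(CN)(NH3)4(PPh3)]SO4

Ligands: 4 ammine (NH3, neutral), 1 triphenylphosphine (PPh3, neutral), 1 cyano (CN, -1). Ligand charge sum = -1.
With Cr in oxidation state +3, the complex ion is [Cr...]^2+.
Charge balance with sulfate (-2) requires 1 complex ion per 1 sulfate.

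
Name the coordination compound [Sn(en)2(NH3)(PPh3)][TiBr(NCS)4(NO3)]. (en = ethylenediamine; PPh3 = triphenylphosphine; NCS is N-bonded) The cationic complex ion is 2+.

amminebis(ethylenediamine)(triphenylphosphine)tin(II) bromotetraisothiocyanatonitratotitanate(IV)

Both ions are complex: the cation is named first with the plain metal name, the anion second with the -ate form; each ion's ligands are alphabetised independently.
The complex cation is given as 2+; its ligand charges sum to 0, so Sn = +2.
A 1:1 salt means the anion carries the equal and opposite charge, 2−.
Anion: ligand charges sum to -6; for the ion to be 2−, Ti = +4.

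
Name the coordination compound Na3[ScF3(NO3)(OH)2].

The 3 sodium counter-ions carry a total charge of +3, so each complex ion is 3−.
Ligand charges: 3×fluoro (-1 each), 2×hydroxo (-1 each), 1×nitrato (-1 each); total -6. So Sc + (-6) = 3−, giving Sc = +3.
Ligands are named alphabetically: fluoro before hydroxo before nitrato.
The complex ion is anionic, so scandium takes the -ate form scandate(III).

sodium trifluorodihydroxonitratoscandate(III)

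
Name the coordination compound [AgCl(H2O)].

aquachlorosilver(I)

There is no counter-ion, so the complex is neutral overall.
Ligand charges: 1×aqua (neutral), 1×chloro (-1 each); total -1. So Ag + (-1) = 0, giving Ag = +1.
Ligands are named alphabetically: aqua before chloro.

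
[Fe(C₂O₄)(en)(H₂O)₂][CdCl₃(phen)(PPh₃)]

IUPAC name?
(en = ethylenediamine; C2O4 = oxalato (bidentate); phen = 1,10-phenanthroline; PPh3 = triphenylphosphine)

Both ions are complex: the cation is named first with the plain metal name, the anion second with the -ate form; each ion's ligands are alphabetised independently.
Cadmium is always +2 in its complexes; the anion's ligand charges sum to -3, so the complex anion is 1−.
A 1:1 salt means the cation carries the equal and opposite charge, 1+.
Cation: ligand charges sum to -2; for the ion to be 1+, Fe = +3.

diaqua(ethylenediamine)oxalatoiron(III) trichloro(1,10-phenanthroline)(triphenylphosphine)cadmate(II)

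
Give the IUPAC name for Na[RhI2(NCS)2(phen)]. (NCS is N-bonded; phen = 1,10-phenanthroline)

sodium diiododiisothiocyanato(1,10-phenanthroline)rhodate(III)

The 1 sodium counter-ion carries a total charge of +1, so each complex ion is 1−.
Ligand charges: 2×isothiocyanato (-1 each), 2×iodo (-1 each), 1×1,10-phenanthroline (neutral); total -4. So Rh + (-4) = 1−, giving Rh = +3.
Ligands are named alphabetically: iodo before isothiocyanato before phenanthroline.
The complex ion is anionic, so rhodium takes the -ate form rhodate(III).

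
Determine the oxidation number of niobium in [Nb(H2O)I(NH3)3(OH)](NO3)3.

+5

3 nitrate outside the brackets (-1 each) → the complex ion is 3+.
Ligand charges: 3×NH3 neutral; 1×I = -1; 1×OH = -1; 1×H2O neutral; sum -2.
Nb + (-2) = 3+ ⇒ Nb is +5.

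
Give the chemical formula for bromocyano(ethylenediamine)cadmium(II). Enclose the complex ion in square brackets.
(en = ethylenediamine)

Ligands: 1 bromo (Br, -1), 1 cyano (CN, -1), 1 ethylenediamine (en, neutral). Ligand charge sum = -2.
With Cd in oxidation state +2, the complex ion is [Cd...].

[CdBr(CN)(en)]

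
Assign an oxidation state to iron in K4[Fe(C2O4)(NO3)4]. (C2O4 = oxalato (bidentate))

+2

4 potassium outside the brackets (+1 each) → the complex ion is 4−.
Ligand charges: 1×C2O4 = -2; 4×NO3 = -4; sum -6.
Fe + (-6) = 4− ⇒ Fe is +2.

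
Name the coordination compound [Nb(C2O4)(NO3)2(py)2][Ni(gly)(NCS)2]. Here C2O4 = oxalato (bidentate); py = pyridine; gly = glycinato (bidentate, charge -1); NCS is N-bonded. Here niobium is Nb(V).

Nb is given as +5; the cation's ligand charges sum to -4, so the complex cation is 1+.
A 1:1 salt means the anion carries the equal and opposite charge, 1−.
Anion: ligand charges sum to -3; for the ion to be 1−, Ni = +2.

dinitratooxalatobis(pyridine)niobium(V) (glycinato)diisothiocyanatonickelate(II)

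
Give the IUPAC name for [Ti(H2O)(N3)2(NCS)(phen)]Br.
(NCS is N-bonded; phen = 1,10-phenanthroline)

The 1 bromide counter-ion carries a total charge of -1, so each complex ion is 1+.
Ligand charges: 1×isothiocyanato (-1 each), 1×aqua (neutral), 1×1,10-phenanthroline (neutral), 2×azido (-1 each); total -3. So Ti + (-3) = 1+, giving Ti = +4.
Ligands are named alphabetically: aqua before azido before isothiocyanato before phenanthroline.

aquadiazidoisothiocyanato(1,10-phenanthroline)titanium(IV) bromide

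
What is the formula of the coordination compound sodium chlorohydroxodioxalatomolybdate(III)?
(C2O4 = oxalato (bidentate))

Ligands: 2 oxalato (C2O4, -2), 1 hydroxo (OH, -1), 1 chloro (Cl, -1). Ligand charge sum = -6.
Charge balance with sodium (+1) requires 1 complex ion per 3 sodium.

Na3[Mo(C2O4)2Cl(OH)]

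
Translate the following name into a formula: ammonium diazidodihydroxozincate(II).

Ligands: 2 hydroxo (OH, -1), 2 azido (N3, -1). Ligand charge sum = -4.
With Zn in oxidation state +2, the complex ion is [Zn...]^2−.
Charge balance with ammonium (+1) requires 1 complex ion per 2 ammonium.

(NH4)2[Zn(N3)2(OH)2]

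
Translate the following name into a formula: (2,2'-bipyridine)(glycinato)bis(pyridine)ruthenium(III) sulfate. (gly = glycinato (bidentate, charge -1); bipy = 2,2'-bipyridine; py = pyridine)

Ligands: 1 glycinato (gly, -1), 1 2,2'-bipyridine (bipy, neutral), 2 pyridine (py, neutral). Ligand charge sum = -1.
With Ru in oxidation state +3, the complex ion is [Ru...]^2+.
Charge balance with sulfate (-2) requires 1 complex ion per 1 sulfate.

[Ru(bipy)(gly)(py)2]SO4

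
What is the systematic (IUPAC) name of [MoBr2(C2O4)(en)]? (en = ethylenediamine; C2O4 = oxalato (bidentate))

dibromo(ethylenediamine)oxalatomolybdenum(IV)

There is no counter-ion, so the complex is neutral overall.
Ligand charges: 1×ethylenediamine (neutral), 2×bromo (-1 each), 1×oxalato (-2 each); total -4. So Mo + (-4) = 0, giving Mo = +4.
Ligands are named alphabetically: bromo before ethylenediamine before oxalato.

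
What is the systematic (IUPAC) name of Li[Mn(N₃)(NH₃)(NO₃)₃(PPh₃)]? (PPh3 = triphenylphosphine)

lithium ammineazidotrinitrato(triphenylphosphine)manganate(III)

The 1 lithium counter-ion carries a total charge of +1, so each complex ion is 1−.
Ligand charges: 1×ammine (neutral), 1×azido (-1 each), 3×nitrato (-1 each), 1×triphenylphosphine (neutral); total -4. So Mn + (-4) = 1−, giving Mn = +3.
The complex ion is anionic, so manganese takes the -ate form manganate(III).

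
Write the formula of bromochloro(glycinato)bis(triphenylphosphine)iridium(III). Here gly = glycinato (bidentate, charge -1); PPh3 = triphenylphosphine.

[IrBrCl(gly)(PPh3)2]

Ligands: 1 glycinato (gly, -1), 2 triphenylphosphine (PPh3, neutral), 1 bromo (Br, -1), 1 chloro (Cl, -1). Ligand charge sum = -3.
With Ir in oxidation state +3, the complex ion is [Ir...].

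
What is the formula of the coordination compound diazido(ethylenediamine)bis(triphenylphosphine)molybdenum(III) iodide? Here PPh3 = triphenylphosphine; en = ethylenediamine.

[Mo(en)(N3)2(PPh3)2]I

Ligands: 2 azido (N3, -1), 2 triphenylphosphine (PPh3, neutral), 1 ethylenediamine (en, neutral). Ligand charge sum = -2.
Charge balance with iodide (-1) requires 1 complex ion per 1 iodide.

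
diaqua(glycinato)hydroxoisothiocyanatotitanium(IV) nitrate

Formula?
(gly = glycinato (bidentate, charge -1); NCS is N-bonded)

[Ti(gly)(H2O)2(NCS)(OH)]NO3

Ligands: 1 glycinato (gly, -1), 2 aqua (H2O, neutral), 1 hydroxo (OH, -1), 1 isothiocyanato (NCS, -1). Ligand charge sum = -3.
With Ti in oxidation state +4, the complex ion is [Ti...]^1+.
Charge balance with nitrate (-1) requires 1 complex ion per 1 nitrate.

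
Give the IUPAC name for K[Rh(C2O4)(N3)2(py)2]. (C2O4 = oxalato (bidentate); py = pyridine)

The 1 potassium counter-ion carries a total charge of +1, so each complex ion is 1−.
Ligand charges: 1×oxalato (-2 each), 2×pyridine (neutral), 2×azido (-1 each); total -4. So Rh + (-4) = 1−, giving Rh = +3.
Ligands are named alphabetically: azido before oxalato before pyridine.
The complex ion is anionic, so rhodium takes the -ate form rhodate(III).

potassium diazidooxalatobis(pyridine)rhodate(III)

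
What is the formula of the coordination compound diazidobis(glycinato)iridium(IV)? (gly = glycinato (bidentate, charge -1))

[Ir(gly)2(N3)2]

Ligands: 2 azido (N3, -1), 2 glycinato (gly, -1). Ligand charge sum = -4.
With Ir in oxidation state +4, the complex ion is [Ir...].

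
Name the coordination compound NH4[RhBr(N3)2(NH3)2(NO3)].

The 1 ammonium counter-ion carries a total charge of +1, so each complex ion is 1−.
Ligand charges: 1×bromo (-1 each), 1×nitrato (-1 each), 2×ammine (neutral), 2×azido (-1 each); total -4. So Rh + (-4) = 1−, giving Rh = +3.
The complex ion is anionic, so rhodium takes the -ate form rhodate(III).

ammonium diamminediazidobromonitratorhodate(III)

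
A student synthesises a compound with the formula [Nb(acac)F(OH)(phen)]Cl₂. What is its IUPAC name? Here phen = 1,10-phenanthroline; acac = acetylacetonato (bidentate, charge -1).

(acetylacetonato)fluorohydroxo(1,10-phenanthroline)niobium(V) chloride

The 2 chloride counter-ions carry a total charge of -2, so each complex ion is 2+.
Ligand charges: 1×fluoro (-1 each), 1×1,10-phenanthroline (neutral), 1×acetylacetonato (-1 each), 1×hydroxo (-1 each); total -3. So Nb + (-3) = 2+, giving Nb = +5.
Ligands are named alphabetically: acetylacetonato before fluoro before hydroxo before phenanthroline.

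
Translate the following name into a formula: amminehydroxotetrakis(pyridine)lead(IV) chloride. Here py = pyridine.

[Pb(NH3)(OH)(py)4]Cl3

Ligands: 1 ammine (NH3, neutral), 4 pyridine (py, neutral), 1 hydroxo (OH, -1). Ligand charge sum = -1.
Charge balance with chloride (-1) requires 1 complex ion per 3 chloride.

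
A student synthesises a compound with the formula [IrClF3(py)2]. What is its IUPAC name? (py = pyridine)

chlorotrifluorobis(pyridine)iridium(IV)

There is no counter-ion, so the complex is neutral overall.
Ligand charges: 2×pyridine (neutral), 1×chloro (-1 each), 3×fluoro (-1 each); total -4. So Ir + (-4) = 0, giving Ir = +4.
Ligands are named alphabetically: chloro before fluoro before pyridine.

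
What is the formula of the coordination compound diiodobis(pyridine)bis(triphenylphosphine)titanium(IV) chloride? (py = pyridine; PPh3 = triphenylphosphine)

[TiI2(PPh3)2(py)2]Cl2

Ligands: 2 pyridine (py, neutral), 2 iodo (I, -1), 2 triphenylphosphine (PPh3, neutral). Ligand charge sum = -2.
With Ti in oxidation state +4, the complex ion is [Ti...]^2+.
Charge balance with chloride (-1) requires 1 complex ion per 2 chloride.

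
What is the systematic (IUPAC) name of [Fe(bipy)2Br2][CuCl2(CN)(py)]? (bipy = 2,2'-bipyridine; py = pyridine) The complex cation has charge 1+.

bis(2,2'-bipyridine)dibromoiron(III) dichlorocyano(pyridine)cuprate(II)

Both ions are complex: the cation is named first with the plain metal name, the anion second with the -ate form; each ion's ligands are alphabetised independently.
The complex cation is given as 1+; its ligand charges sum to -2, so Fe = +3.
A 1:1 salt means the anion carries the equal and opposite charge, 1−.
Anion: ligand charges sum to -3; for the ion to be 1−, Cu = +2.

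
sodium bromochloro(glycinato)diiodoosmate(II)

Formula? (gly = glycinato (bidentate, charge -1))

Na3[OsBrCl(gly)I2]

Ligands: 1 bromo (Br, -1), 2 iodo (I, -1), 1 chloro (Cl, -1), 1 glycinato (gly, -1). Ligand charge sum = -5.
Charge balance with sodium (+1) requires 1 complex ion per 3 sodium.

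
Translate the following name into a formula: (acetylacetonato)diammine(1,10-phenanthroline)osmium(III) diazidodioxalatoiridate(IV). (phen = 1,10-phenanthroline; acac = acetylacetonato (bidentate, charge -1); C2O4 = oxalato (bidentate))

[Os(acac)(NH3)2(phen)][Ir(C2O4)2(N3)2]

Cation [Os…]: ligand charges -1, Os(III) ⇒ ion charge 2+.
Anion [Ir…]: ligand charges -6, Ir(IV) ⇒ ion charge 2−.
One 2+ cation balances one 2− anion.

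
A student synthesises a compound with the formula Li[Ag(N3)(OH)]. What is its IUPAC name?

lithium azidohydroxoargentate(I)

The 1 lithium counter-ion carries a total charge of +1, so each complex ion is 1−.
Ligand charges: 1×hydroxo (-1 each), 1×azido (-1 each); total -2. So Ag + (-2) = 1−, giving Ag = +1.
Ligands are named alphabetically: azido before hydroxo.
The complex ion is anionic, so silver takes the -ate form argentate(I).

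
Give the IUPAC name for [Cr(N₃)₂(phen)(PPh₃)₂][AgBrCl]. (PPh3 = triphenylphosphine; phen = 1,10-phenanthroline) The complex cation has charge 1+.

The complex cation is given as 1+; its ligand charges sum to -2, so Cr = +3.
A 1:1 salt means the anion carries the equal and opposite charge, 1−.
Anion: ligand charges sum to -2; for the ion to be 1−, Ag = +1.

diazido(1,10-phenanthroline)bis(triphenylphosphine)chromium(III) bromochloroargentate(I)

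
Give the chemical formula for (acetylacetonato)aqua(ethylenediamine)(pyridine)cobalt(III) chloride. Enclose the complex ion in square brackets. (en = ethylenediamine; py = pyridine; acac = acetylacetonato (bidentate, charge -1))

[Co(acac)(en)(H2O)(py)]Cl2

Ligands: 1 aqua (H2O, neutral), 1 ethylenediamine (en, neutral), 1 pyridine (py, neutral), 1 acetylacetonato (acac, -1). Ligand charge sum = -1.
Charge balance with chloride (-1) requires 1 complex ion per 2 chloride.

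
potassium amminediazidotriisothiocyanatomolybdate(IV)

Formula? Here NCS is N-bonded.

Ligands: 2 azido (N3, -1), 3 isothiocyanato (NCS, -1), 1 ammine (NH3, neutral). Ligand charge sum = -5.
With Mo in oxidation state +4, the complex ion is [Mo...]^1−.
Charge balance with potassium (+1) requires 1 complex ion per 1 potassium.

K[Mo(N3)2(NCS)3(NH3)]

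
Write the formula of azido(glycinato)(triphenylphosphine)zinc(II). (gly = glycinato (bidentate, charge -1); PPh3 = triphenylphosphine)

[Zn(gly)(N3)(PPh3)]

Ligands: 1 glycinato (gly, -1), 1 triphenylphosphine (PPh3, neutral), 1 azido (N3, -1). Ligand charge sum = -2.
With Zn in oxidation state +2, the complex ion is [Zn...].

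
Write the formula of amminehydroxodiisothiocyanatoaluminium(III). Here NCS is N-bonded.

[Al(NCS)2(NH3)(OH)]

Ligands: 2 isothiocyanato (NCS, -1), 1 hydroxo (OH, -1), 1 ammine (NH3, neutral). Ligand charge sum = -3.
With Al in oxidation state +3, the complex ion is [Al...].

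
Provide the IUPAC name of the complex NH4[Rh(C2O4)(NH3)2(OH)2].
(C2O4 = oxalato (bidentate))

ammonium diamminedihydroxooxalatorhodate(III)

The 1 ammonium counter-ion carries a total charge of +1, so each complex ion is 1−.
Ligand charges: 1×oxalato (-2 each), 2×hydroxo (-1 each), 2×ammine (neutral); total -4. So Rh + (-4) = 1−, giving Rh = +3.
The complex ion is anionic, so rhodium takes the -ate form rhodate(III).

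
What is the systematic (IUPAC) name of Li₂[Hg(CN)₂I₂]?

lithium dicyanodiiodomercurate(II)

The 2 lithium counter-ions carry a total charge of +2, so each complex ion is 2−.
Ligand charges: 2×iodo (-1 each), 2×cyano (-1 each); total -4. So Hg + (-4) = 2−, giving Hg = +2.
The complex ion is anionic, so mercury takes the -ate form mercurate(II).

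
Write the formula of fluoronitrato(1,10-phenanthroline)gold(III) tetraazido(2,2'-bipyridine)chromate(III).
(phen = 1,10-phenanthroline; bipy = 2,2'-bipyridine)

Cation [Au…]: ligand charges -2, Au(III) ⇒ ion charge 1+.
Anion [Cr…]: ligand charges -4, Cr(III) ⇒ ion charge 1−.

[AuF(NO3)(phen)][Cr(bipy)(N3)4]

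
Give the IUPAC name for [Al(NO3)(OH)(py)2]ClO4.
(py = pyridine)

The 1 perchlorate counter-ion carries a total charge of -1, so each complex ion is 1+.
Ligand charges: 2×pyridine (neutral), 1×nitrato (-1 each), 1×hydroxo (-1 each); total -2. So Al + (-2) = 1+, giving Al = +3.
Ligands are named alphabetically: hydroxo before nitrato before pyridine.

hydroxonitratobis(pyridine)aluminium(III) perchlorate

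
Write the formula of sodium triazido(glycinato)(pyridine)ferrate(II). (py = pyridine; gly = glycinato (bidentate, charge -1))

Na2[Fe(gly)(N3)3(py)]

Ligands: 3 azido (N3, -1), 1 pyridine (py, neutral), 1 glycinato (gly, -1). Ligand charge sum = -4.
Charge balance with sodium (+1) requires 1 complex ion per 2 sodium.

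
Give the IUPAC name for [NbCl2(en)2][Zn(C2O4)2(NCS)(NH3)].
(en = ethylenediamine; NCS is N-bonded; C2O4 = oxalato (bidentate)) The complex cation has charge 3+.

dichlorobis(ethylenediamine)niobium(V) ammineisothiocyanatodioxalatozincate(II)

Both ions are complex: the cation is named first with the plain metal name, the anion second with the -ate form; each ion's ligands are alphabetised independently.
The complex cation is given as 3+; its ligand charges sum to -2, so Nb = +5.
A 1:1 salt means the anion carries the equal and opposite charge, 3−.
Anion: ligand charges sum to -5; for the ion to be 3−, Zn = +2.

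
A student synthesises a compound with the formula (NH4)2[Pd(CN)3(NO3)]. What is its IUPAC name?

The 2 ammonium counter-ions carry a total charge of +2, so each complex ion is 2−.
Ligand charges: 3×cyano (-1 each), 1×nitrato (-1 each); total -4. So Pd + (-4) = 2−, giving Pd = +2.
The complex ion is anionic, so palladium takes the -ate form palladate(II).

ammonium tricyanonitratopalladate(II)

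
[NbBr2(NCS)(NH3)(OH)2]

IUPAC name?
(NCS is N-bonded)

amminedibromodihydroxoisothiocyanatoniobium(V)

There is no counter-ion, so the complex is neutral overall.
Ligand charges: 1×ammine (neutral), 2×bromo (-1 each), 2×hydroxo (-1 each), 1×isothiocyanato (-1 each); total -5. So Nb + (-5) = 0, giving Nb = +5.
Ligands are named alphabetically: ammine before bromo before hydroxo before isothiocyanato.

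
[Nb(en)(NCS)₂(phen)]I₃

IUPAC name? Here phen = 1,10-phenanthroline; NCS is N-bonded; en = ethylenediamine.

The 3 iodide counter-ions carry a total charge of -3, so each complex ion is 3+.
Ligand charges: 1×1,10-phenanthroline (neutral), 2×isothiocyanato (-1 each), 1×ethylenediamine (neutral); total -2. So Nb + (-2) = 3+, giving Nb = +5.
Ligands are named alphabetically: ethylenediamine before isothiocyanato before phenanthroline.

(ethylenediamine)diisothiocyanato(1,10-phenanthroline)niobium(V) iodide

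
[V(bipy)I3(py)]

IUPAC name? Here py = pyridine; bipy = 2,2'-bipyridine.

There is no counter-ion, so the complex is neutral overall.
Ligand charges: 3×iodo (-1 each), 1×pyridine (neutral), 1×2,2'-bipyridine (neutral); total -3. So V + (-3) = 0, giving V = +3.
Ligands are named alphabetically: bipyridine before iodo before pyridine.

(2,2'-bipyridine)triiodo(pyridine)vanadium(III)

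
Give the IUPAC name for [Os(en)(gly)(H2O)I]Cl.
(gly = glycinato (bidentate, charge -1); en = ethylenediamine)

aqua(ethylenediamine)(glycinato)iodoosmium(III) chloride

The 1 chloride counter-ion carries a total charge of -1, so each complex ion is 1+.
Ligand charges: 1×iodo (-1 each), 1×glycinato (-1 each), 1×ethylenediamine (neutral), 1×aqua (neutral); total -2. So Os + (-2) = 1+, giving Os = +3.
Ligands are named alphabetically: aqua before ethylenediamine before glycinato before iodo.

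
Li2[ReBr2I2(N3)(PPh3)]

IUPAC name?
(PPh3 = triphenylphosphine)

The 2 lithium counter-ions carry a total charge of +2, so each complex ion is 2−.
Ligand charges: 1×azido (-1 each), 2×iodo (-1 each), 1×triphenylphosphine (neutral), 2×bromo (-1 each); total -5. So Re + (-5) = 2−, giving Re = +3.
Ligands are named alphabetically: azido before bromo before iodo before triphenylphosphine.
The complex ion is anionic, so rhenium takes the -ate form rhenate(III).

lithium azidodibromodiiodo(triphenylphosphine)rhenate(III)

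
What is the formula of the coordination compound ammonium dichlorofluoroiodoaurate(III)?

Ligands: 1 iodo (I, -1), 1 fluoro (F, -1), 2 chloro (Cl, -1). Ligand charge sum = -4.
With Au in oxidation state +3, the complex ion is [Au...]^1−.
Charge balance with ammonium (+1) requires 1 complex ion per 1 ammonium.

NH4[AuCl2FI]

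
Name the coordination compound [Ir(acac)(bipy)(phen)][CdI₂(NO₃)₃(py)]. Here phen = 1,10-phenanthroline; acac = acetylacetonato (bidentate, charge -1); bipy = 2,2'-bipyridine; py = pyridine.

(acetylacetonato)(2,2'-bipyridine)(1,10-phenanthroline)iridium(IV) diiodotrinitrato(pyridine)cadmate(II)

Both ions are complex: the cation is named first with the plain metal name, the anion second with the -ate form; each ion's ligands are alphabetised independently.
Cadmium is always +2 in its complexes; the anion's ligand charges sum to -5, so the complex anion is 3−.
A 1:1 salt means the cation carries the equal and opposite charge, 3+.
Cation: ligand charges sum to -1; for the ion to be 3+, Ir = +4.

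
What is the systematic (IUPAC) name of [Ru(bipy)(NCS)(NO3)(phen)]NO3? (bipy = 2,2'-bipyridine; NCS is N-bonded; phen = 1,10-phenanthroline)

The 1 nitrate counter-ion carries a total charge of -1, so each complex ion is 1+.
Ligand charges: 1×2,2'-bipyridine (neutral), 1×isothiocyanato (-1 each), 1×1,10-phenanthroline (neutral), 1×nitrato (-1 each); total -2. So Ru + (-2) = 1+, giving Ru = +3.
Ligands are named alphabetically: bipyridine before isothiocyanato before nitrato before phenanthroline.

(2,2'-bipyridine)isothiocyanatonitrato(1,10-phenanthroline)ruthenium(III) nitrate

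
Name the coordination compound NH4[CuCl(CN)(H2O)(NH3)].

ammonium ammineaquachlorocyanocuprate(I)

The 1 ammonium counter-ion carries a total charge of +1, so each complex ion is 1−.
Ligand charges: 1×cyano (-1 each), 1×chloro (-1 each), 1×aqua (neutral), 1×ammine (neutral); total -2. So Cu + (-2) = 1−, giving Cu = +1.
The complex ion is anionic, so copper takes the -ate form cuprate(I).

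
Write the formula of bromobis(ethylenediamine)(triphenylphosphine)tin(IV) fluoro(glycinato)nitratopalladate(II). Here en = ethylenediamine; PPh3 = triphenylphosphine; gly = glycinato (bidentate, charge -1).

[SnBr(en)2(PPh3)][PdF(gly)(NO3)]3

Cation [Sn…]: ligand charges -1, Sn(IV) ⇒ ion charge 3+.
Anion [Pd…]: ligand charges -3, Pd(II) ⇒ ion charge 1−.
One 3+ cation requires 3 of the 1− anion.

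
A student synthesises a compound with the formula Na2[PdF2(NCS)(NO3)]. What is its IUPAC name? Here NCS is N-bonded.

sodium difluoroisothiocyanatonitratopalladate(II)

The 2 sodium counter-ions carry a total charge of +2, so each complex ion is 2−.
Ligand charges: 1×isothiocyanato (-1 each), 2×fluoro (-1 each), 1×nitrato (-1 each); total -4. So Pd + (-4) = 2−, giving Pd = +2.
Ligands are named alphabetically: fluoro before isothiocyanato before nitrato.
The complex ion is anionic, so palladium takes the -ate form palladate(II).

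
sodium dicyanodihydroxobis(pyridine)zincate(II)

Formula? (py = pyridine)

Na2[Zn(CN)2(OH)2(py)2]

Ligands: 2 pyridine (py, neutral), 2 cyano (CN, -1), 2 hydroxo (OH, -1). Ligand charge sum = -4.
With Zn in oxidation state +2, the complex ion is [Zn...]^2−.
Charge balance with sodium (+1) requires 1 complex ion per 2 sodium.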